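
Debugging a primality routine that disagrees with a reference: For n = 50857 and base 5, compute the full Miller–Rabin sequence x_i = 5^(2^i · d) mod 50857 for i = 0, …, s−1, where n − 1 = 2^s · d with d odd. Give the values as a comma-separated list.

50819, 1444, 50856

n − 1 = 50856 = 2^3 · 6357, so s = 3 and d = 6357.
x_0 = 5^6357 mod 50857 = 50819.
x_1 = 50819^2 mod 50857 = 1444.
x_2 = 1444^2 mod 50857 = 50856.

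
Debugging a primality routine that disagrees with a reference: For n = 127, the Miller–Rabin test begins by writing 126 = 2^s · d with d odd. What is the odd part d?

63

Halving: 126 → 63; 63 is odd.
So 126 = 2^1 · 63.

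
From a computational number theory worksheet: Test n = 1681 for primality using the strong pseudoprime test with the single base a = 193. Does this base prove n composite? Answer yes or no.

yes

n − 1 = 1680 = 2^4 · 105, so s = 4 and d = 105.
x_0 = 193^105 mod 1681 = 1397.
x_0 is neither 1 nor 1680, so continue squaring.
x_1 = 1397^2 mod 1681 = 1649.
x_2 = 1649^2 mod 1681 = 1024.
x_3 = 1024^2 mod 1681 = 1313.
Reached i = s−1 = 3 without hitting −1: 193 is a Miller–Rabin witness and 1681 is composite.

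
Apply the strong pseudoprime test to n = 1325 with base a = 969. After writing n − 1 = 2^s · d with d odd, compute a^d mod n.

n − 1 = 1324 = 2^2 · 331, so s = 2 and d = 331.
Repeated squaring mod 1325: 969^1 ≡ 969, 969^2 ≡ 861, 969^4 ≡ 646, 969^8 ≡ 1266, 969^16 ≡ 831, 969^32 ≡ 236, 969^64 ≡ 46, 969^128 ≡ 791, 969^256 ≡ 281.
331 = 256 + 64 + 8 + 2 + 1, so 969^331 ≡ 281·46·1266·861·969 ≡ 819 (mod 1325).

819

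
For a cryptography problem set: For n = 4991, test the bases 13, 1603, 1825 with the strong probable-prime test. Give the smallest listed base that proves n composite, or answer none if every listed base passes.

13

n − 1 = 4990 = 2^1 · 2495, so s = 1 and d = 2495.
Base 13: x_0 = 13^2495 mod 4991 = 440. x_0 ∉ {1, 4990} and s = 1, so 13 is a Miller–Rabin witness and 4991 is composite.
Base 1603: x_0 = 1603^2495 mod 4991 = 2331. x_0 ∉ {1, 4990} and s = 1, so 1603 is a Miller–Rabin witness and 4991 is composite.
Base 1825: x_0 = 1825^2495 mod 4991 = 2355. x_0 ∉ {1, 4990} and s = 1, so 1825 is a Miller–Rabin witness and 4991 is composite.
The smallest witness among the given bases is 13.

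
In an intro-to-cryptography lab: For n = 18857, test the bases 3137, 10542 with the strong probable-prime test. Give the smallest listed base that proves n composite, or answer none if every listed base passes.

3137

n − 1 = 18856 = 2^3 · 2357, so s = 3 and d = 2357.
Base 3137: x_0 = 3137^2357 mod 18857 = 18628. x_0 is neither 1 nor 18856, so continue squaring. x_1 = 18628^2 mod 18857 = 14727. x_2 = 14727^2 mod 18857 = 10172. Reached i = s−1 = 2 without hitting −1: 3137 is a Miller–Rabin witness and 18857 is composite.
Base 10542: x_0 = 10542^2357 mod 18857 = 3585. x_0 is neither 1 nor 18856, so continue squaring. x_1 = 3585^2 mod 18857 = 10608. x_2 = 10608^2 mod 18857 = 9945. Reached i = s−1 = 2 without hitting −1: 10542 is a Miller–Rabin witness and 18857 is composite.
The smallest witness among the given bases is 3137.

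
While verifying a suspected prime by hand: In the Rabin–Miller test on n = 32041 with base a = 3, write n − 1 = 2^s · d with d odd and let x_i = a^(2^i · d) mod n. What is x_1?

n − 1 = 32040 = 2^3 · 4005, so s = 3 and d = 4005.
x_0 = 3^4005 mod 32041 = 6087.
x_1 = 6087^2 mod 32041 = 12173.

12173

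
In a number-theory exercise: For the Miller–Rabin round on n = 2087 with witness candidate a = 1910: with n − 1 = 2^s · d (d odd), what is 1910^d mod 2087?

n − 1 = 2086 = 2^1 · 1043, so s = 1 and d = 1043.
1910^1043 mod 2087 = 1.

1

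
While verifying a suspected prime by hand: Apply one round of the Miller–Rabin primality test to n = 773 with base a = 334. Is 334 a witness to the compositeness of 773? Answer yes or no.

no

n − 1 = 772 = 2^2 · 193, so s = 2 and d = 193.
Repeated squaring mod 773: 334^1 ≡ 334, 334^2 ≡ 244, 334^4 ≡ 15, 334^8 ≡ 225, 334^16 ≡ 380, 334^32 ≡ 622, 334^64 ≡ 384, 334^128 ≡ 586.
193 = 128 + 64 + 1, so 334^193 ≡ 586·384·334 ≡ 772 (mod 773).
x_0 = 334^193 mod 773 = 772.
x_0 = 772 ≡ −1, so 334 is not a witness.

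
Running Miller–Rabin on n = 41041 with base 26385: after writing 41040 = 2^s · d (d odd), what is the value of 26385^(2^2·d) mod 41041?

24025

n − 1 = 41040 = 2^4 · 2565, so s = 4 and d = 2565.
x_0 = 26385^2565 mod 41041 = 13749.
x_1 = 13749^2 mod 41041 = 155.
x_2 = 155^2 mod 41041 = 24025.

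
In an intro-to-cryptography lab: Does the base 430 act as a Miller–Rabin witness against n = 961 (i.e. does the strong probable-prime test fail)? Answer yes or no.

n − 1 = 960 = 2^6 · 15, so s = 6 and d = 15.
x_0 = 430^15 mod 961 = 960.
x_0 = 960 ≡ −1, so 430 is not a witness.

no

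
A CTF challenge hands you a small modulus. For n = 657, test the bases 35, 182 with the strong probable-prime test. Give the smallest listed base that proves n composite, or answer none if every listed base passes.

n − 1 = 656 = 2^4 · 41, so s = 4 and d = 41.
Base 35: x_0 = 35^41 mod 657 = 638. x_0 is neither 1 nor 656, so continue squaring. x_1 = 638^2 mod 657 = 361. x_2 = 361^2 mod 657 = 235. x_3 = 235^2 mod 657 = 37. Reached i = s−1 = 3 without hitting −1: 35 is a Miller–Rabin witness and 657 is composite.
Base 182: x_0 = 182^41 mod 657 = 203. x_0 is neither 1 nor 656, so continue squaring. x_1 = 203^2 mod 657 = 475. x_2 = 475^2 mod 657 = 274. x_3 = 274^2 mod 657 = 178. Reached i = s−1 = 3 without hitting −1: 182 is a Miller–Rabin witness and 657 is composite.
The smallest witness among the given bases is 35.

35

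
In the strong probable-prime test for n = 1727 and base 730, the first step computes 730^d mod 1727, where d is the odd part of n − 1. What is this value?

n − 1 = 1726 = 2^1 · 863, so s = 1 and d = 863.
Repeated squaring mod 1727: 730^1 ≡ 730, 730^2 ≡ 984, 730^4 ≡ 1136, 730^8 ≡ 427, 730^16 ≡ 994, 730^32 ≡ 192, 730^64 ≡ 597, 730^128 ≡ 647, 730^256 ≡ 675, 730^512 ≡ 1424.
863 = 512 + 256 + 64 + 16 + 8 + 4 + 2 + 1, so 730^863 ≡ 1424·675·597·994·427·1136·984·730 ≡ 779 (mod 1727).

779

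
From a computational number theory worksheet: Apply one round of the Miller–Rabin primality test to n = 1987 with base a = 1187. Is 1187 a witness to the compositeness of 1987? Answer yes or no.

n − 1 = 1986 = 2^1 · 993, so s = 1 and d = 993.
x_0 = 1187^993 mod 1987 = 1.
x_0 = 1, so 1187 is not a witness.

no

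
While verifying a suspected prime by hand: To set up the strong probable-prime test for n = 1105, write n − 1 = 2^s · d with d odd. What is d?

69

Halving: 1104 → 552 → 276 → 138 → 69; 69 is odd.
So 1104 = 2^4 · 69.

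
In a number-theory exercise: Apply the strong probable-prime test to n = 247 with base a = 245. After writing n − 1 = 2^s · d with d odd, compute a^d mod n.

83

n − 1 = 246 = 2^1 · 123, so s = 1 and d = 123.
245^123 mod 247 = 83.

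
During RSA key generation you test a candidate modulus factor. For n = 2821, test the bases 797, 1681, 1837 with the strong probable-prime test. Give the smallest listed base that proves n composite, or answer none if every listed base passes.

1681

n − 1 = 2820 = 2^2 · 705, so s = 2 and d = 705.
Base 797: x_0 = 797^705 mod 2821 = 2820. x_0 = 2820 ≡ −1, so 797 is not a witness.
Base 1681: x_0 = 1681^705 mod 2821 = 1520. x_0 is neither 1 nor 2820, so continue squaring. x_1 = 1520^2 mod 2821 = 1. x_1 = 1 but x_0 ≠ ±1, a nontrivial square root of 1 — 1681 is a witness and 2821 is composite.
Base 1837: x_0 = 1837^705 mod 2821 = 2729. x_0 is neither 1 nor 2820, so continue squaring. x_1 = 2729^2 mod 2821 = 1. x_1 = 1 but x_0 ≠ ±1, a nontrivial square root of 1 — 1837 is a witness and 2821 is composite.
The smallest witness among the given bases is 1681.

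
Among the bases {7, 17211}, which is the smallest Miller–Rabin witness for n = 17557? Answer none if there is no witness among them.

7

n − 1 = 17556 = 2^2 · 4389, so s = 2 and d = 4389.
Base 7: x_0 = 7^4389 mod 17557 = 11965. x_0 is neither 1 nor 17556, so continue squaring. x_1 = 11965^2 mod 17557 = 1447. Reached i = s−1 = 1 without hitting −1: 7 is a Miller–Rabin witness and 17557 is composite.
Base 17211: x_0 = 17211^4389 mod 17557 = 13511. x_0 is neither 1 nor 17556, so continue squaring. x_1 = 13511^2 mod 17557 = 6992. Reached i = s−1 = 1 without hitting −1: 17211 is a Miller–Rabin witness and 17557 is composite.
The smallest witness among the given bases is 7.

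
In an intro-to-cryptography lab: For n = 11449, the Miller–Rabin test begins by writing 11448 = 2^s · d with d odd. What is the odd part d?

Halving: 11448 → 5724 → 2862 → 1431; 1431 is odd.
So 11448 = 2^3 · 1431.

1431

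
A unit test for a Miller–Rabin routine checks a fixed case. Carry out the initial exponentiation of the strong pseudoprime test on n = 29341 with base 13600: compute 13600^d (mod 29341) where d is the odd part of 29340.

n − 1 = 29340 = 2^2 · 7335, so s = 2 and d = 7335.
13600^7335 mod 29341 = 9212.

9212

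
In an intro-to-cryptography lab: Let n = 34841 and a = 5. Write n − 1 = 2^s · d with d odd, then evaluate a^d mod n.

17757

n − 1 = 34840 = 2^3 · 4355, so s = 3 and d = 4355.
By repeated squaring, 5^4355 ≡ 17757 (mod 34841).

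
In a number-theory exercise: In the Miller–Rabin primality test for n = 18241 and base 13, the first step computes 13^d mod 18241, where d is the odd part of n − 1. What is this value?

n − 1 = 18240 = 2^6 · 285, so s = 6 and d = 285.
13^285 mod 18241 = 9924.

9924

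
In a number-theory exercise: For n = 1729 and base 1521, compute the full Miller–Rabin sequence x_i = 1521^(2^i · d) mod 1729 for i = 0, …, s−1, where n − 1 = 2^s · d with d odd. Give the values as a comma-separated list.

n − 1 = 1728 = 2^6 · 27, so s = 6 and d = 27.
x_0 = 1521^27 mod 1729 = 533.
x_1 = 533^2 mod 1729 = 533.
x_2 = 533^2 mod 1729 = 533.
x_3 = 533^2 mod 1729 = 533.
x_4 = 533^2 mod 1729 = 533.
x_5 = 533^2 mod 1729 = 533.

533, 533, 533, 533, 533, 533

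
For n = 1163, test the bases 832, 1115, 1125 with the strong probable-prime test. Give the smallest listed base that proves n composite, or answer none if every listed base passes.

n − 1 = 1162 = 2^1 · 581, so s = 1 and d = 581.
Base 832: x_0 = 832^581 mod 1163 = 1162. x_0 = 1162 ≡ −1, so 832 is not a witness.
Base 1115: x_0 = 1115^581 mod 1163 = 1162. x_0 = 1162 ≡ −1, so 1115 is not a witness.
Base 1125: x_0 = 1125^581 mod 1163 = 1162. x_0 = 1162 ≡ −1, so 1125 is not a witness.
No listed base is a witness for 1163.

none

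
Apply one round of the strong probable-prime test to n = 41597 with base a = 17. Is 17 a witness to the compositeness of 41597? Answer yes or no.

n − 1 = 41596 = 2^2 · 10399, so s = 2 and d = 10399.
x_0 = 17^10399 mod 41597 = 41596.
x_0 = 41596 ≡ −1, so 17 is not a witness.

no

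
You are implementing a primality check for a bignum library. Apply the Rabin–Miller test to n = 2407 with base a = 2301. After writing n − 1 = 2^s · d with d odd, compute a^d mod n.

1540

n − 1 = 2406 = 2^1 · 1203, so s = 1 and d = 1203.
By repeated squaring, 2301^1203 ≡ 1540 (mod 2407).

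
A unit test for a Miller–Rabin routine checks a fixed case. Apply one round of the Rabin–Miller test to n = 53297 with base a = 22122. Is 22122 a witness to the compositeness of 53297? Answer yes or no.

yes

n − 1 = 53296 = 2^4 · 3331, so s = 4 and d = 3331.
x_0 = 22122^3331 mod 53297 = 36394.
x_0 is neither 1 nor 53296, so continue squaring.
x_1 = 36394^2 mod 53297 = 39489.
x_2 = 39489^2 mod 53297 = 17495.
x_3 = 17495^2 mod 53297 = 43651.
Reached i = s−1 = 3 without hitting −1: 22122 is a Miller–Rabin witness and 53297 is composite.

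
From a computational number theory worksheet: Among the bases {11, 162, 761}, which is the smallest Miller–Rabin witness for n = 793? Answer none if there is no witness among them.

n − 1 = 792 = 2^3 · 99, so s = 3 and d = 99.
Base 11: x_0 = 11^99 mod 793 = 538. x_0 is neither 1 nor 792, so continue squaring. x_1 = 538^2 mod 793 = 792. x_1 ≡ −1, so 11 is not a witness.
Base 162: x_0 = 162^99 mod 793 = 255. x_0 is neither 1 nor 792, so continue squaring. x_1 = 255^2 mod 793 = 792. x_1 ≡ −1, so 162 is not a witness.
Base 761: x_0 = 761^99 mod 793 = 538. x_0 is neither 1 nor 792, so continue squaring. x_1 = 538^2 mod 793 = 792. x_1 ≡ −1, so 761 is not a witness.
No listed base is a witness for 793.

none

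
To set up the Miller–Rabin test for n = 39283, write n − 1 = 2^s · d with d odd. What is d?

Halving: 39282 → 19641; 19641 is odd.
So 39282 = 2^1 · 19641.

19641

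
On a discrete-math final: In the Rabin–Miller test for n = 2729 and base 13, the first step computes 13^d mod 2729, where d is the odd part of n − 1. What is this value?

n − 1 = 2728 = 2^3 · 341, so s = 3 and d = 341.
13^341 mod 2729 = 2728.

2728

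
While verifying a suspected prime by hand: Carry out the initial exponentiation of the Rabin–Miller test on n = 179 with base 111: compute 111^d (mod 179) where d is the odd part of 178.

n − 1 = 178 = 2^1 · 89, so s = 1 and d = 89.
Repeated squaring mod 179: 111^1 ≡ 111, 111^2 ≡ 149, 111^4 ≡ 5, 111^8 ≡ 25, 111^16 ≡ 88, 111^32 ≡ 47, 111^64 ≡ 61.
89 = 64 + 16 + 8 + 1, so 111^89 ≡ 61·88·25·111 ≡ 178 (mod 179).

178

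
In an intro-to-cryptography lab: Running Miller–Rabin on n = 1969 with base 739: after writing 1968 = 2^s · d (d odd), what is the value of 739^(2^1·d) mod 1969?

42

n − 1 = 1968 = 2^4 · 123, so s = 4 and d = 123.
x_0 = 739^123 mod 1969 = 338.
x_1 = 338^2 mod 1969 = 42.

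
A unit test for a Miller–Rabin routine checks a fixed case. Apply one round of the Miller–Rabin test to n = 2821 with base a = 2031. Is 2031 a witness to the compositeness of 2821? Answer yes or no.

no

n − 1 = 2820 = 2^2 · 705, so s = 2 and d = 705.
Repeated squaring mod 2821: 2031^1 ≡ 2031, 2031^2 ≡ 659, 2031^4 ≡ 2668, 2031^8 ≡ 841, 2031^16 ≡ 2031, 2031^32 ≡ 659, 2031^64 ≡ 2668, 2031^128 ≡ 841, 2031^256 ≡ 2031, 2031^512 ≡ 659.
705 = 512 + 128 + 64 + 1, so 2031^705 ≡ 659·841·2668·2031 ≡ 1 (mod 2821).
x_0 = 2031^705 mod 2821 = 1.
x_0 = 1, so 2031 is not a witness.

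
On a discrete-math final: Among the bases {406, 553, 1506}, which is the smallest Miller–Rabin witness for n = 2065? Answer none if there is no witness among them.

406

n − 1 = 2064 = 2^4 · 129, so s = 4 and d = 129.
Base 406: x_0 = 406^129 mod 2065 = 1176. x_0 is neither 1 nor 2064, so continue squaring. x_1 = 1176^2 mod 2065 = 1491. x_2 = 1491^2 mod 2065 = 1141. x_3 = 1141^2 mod 2065 = 931. Reached i = s−1 = 3 without hitting −1: 406 is a Miller–Rabin witness and 2065 is composite.
Base 553: x_0 = 553^129 mod 2065 = 1638. x_0 is neither 1 nor 2064, so continue squaring. x_1 = 1638^2 mod 2065 = 609. x_2 = 609^2 mod 2065 = 1246. x_3 = 1246^2 mod 2065 = 1701. Reached i = s−1 = 3 without hitting −1: 553 is a Miller–Rabin witness and 2065 is composite.
Base 1506: x_0 = 1506^129 mod 2065 = 561. x_0 is neither 1 nor 2064, so continue squaring. x_1 = 561^2 mod 2065 = 841. x_2 = 841^2 mod 2065 = 1051. x_3 = 1051^2 mod 2065 = 1891. Reached i = s−1 = 3 without hitting −1: 1506 is a Miller–Rabin witness and 2065 is composite.
The smallest witness among the given bases is 406.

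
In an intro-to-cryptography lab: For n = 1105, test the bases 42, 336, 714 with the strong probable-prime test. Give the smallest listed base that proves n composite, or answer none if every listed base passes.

n − 1 = 1104 = 2^4 · 69, so s = 4 and d = 69.
Base 42: x_0 = 42^69 mod 1105 = 417. x_0 is neither 1 nor 1104, so continue squaring. x_1 = 417^2 mod 1105 = 404. x_2 = 404^2 mod 1105 = 781. x_3 = 781^2 mod 1105 = 1. x_3 = 1 but x_2 ≠ ±1, a nontrivial square root of 1 — 42 is a witness and 1105 is composite.
Base 336: x_0 = 336^69 mod 1105 = 931. x_0 is neither 1 nor 1104, so continue squaring. x_1 = 931^2 mod 1105 = 441. x_2 = 441^2 mod 1105 = 1. x_2 = 1 but x_1 ≠ ±1, a nontrivial square root of 1 — 336 is a witness and 1105 is composite.
Base 714: x_0 = 714^69 mod 1105 = 714. x_0 is neither 1 nor 1104, so continue squaring. x_1 = 714^2 mod 1105 = 391. x_2 = 391^2 mod 1105 = 391. x_3 = 391^2 mod 1105 = 391. Reached i = s−1 = 3 without hitting −1: 714 is a Miller–Rabin witness and 1105 is composite.
The smallest witness among the given bases is 42.

42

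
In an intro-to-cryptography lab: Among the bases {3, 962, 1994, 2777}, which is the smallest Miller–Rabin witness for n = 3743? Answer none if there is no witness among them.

n − 1 = 3742 = 2^1 · 1871, so s = 1 and d = 1871.
Base 3: x_0 = 3^1871 mod 3743 = 2578. x_0 ∉ {1, 3742} and s = 1, so 3 is a Miller–Rabin witness and 3743 is composite.
Base 962: x_0 = 962^1871 mod 3743 = 1186. x_0 ∉ {1, 3742} and s = 1, so 962 is a Miller–Rabin witness and 3743 is composite.
Base 1994: x_0 = 1994^1871 mod 3743 = 3647. x_0 ∉ {1, 3742} and s = 1, so 1994 is a Miller–Rabin witness and 3743 is composite.
Base 2777: x_0 = 2777^1871 mod 3743 = 1609. x_0 ∉ {1, 3742} and s = 1, so 2777 is a Miller–Rabin witness and 3743 is composite.
The smallest witness among the given bases is 3.

3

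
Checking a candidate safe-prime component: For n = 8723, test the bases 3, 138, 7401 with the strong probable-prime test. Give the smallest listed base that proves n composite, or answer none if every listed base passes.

n − 1 = 8722 = 2^1 · 4361, so s = 1 and d = 4361.
Base 3: x_0 = 3^4361 mod 8723 = 2687. x_0 ∉ {1, 8722} and s = 1, so 3 is a Miller–Rabin witness and 8723 is composite.
Base 138: x_0 = 138^4361 mod 8723 = 6430. x_0 ∉ {1, 8722} and s = 1, so 138 is a Miller–Rabin witness and 8723 is composite.
Base 7401: x_0 = 7401^4361 mod 8723 = 1362. x_0 ∉ {1, 8722} and s = 1, so 7401 is a Miller–Rabin witness and 8723 is composite.
The smallest witness among the given bases is 3.

3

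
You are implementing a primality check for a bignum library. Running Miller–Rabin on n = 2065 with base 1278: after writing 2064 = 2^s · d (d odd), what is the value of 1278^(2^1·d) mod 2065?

n − 1 = 2064 = 2^4 · 129, so s = 4 and d = 129.
x_0 = 1278^129 mod 2065 = 918.
x_1 = 918^2 mod 2065 = 204.

204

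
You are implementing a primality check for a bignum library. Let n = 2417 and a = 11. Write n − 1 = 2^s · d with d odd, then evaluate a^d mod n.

992

n − 1 = 2416 = 2^4 · 151, so s = 4 and d = 151.
Repeated squaring mod 2417: 11^1 ≡ 11, 11^2 ≡ 121, 11^4 ≡ 139, 11^8 ≡ 2402, 11^16 ≡ 225, 11^32 ≡ 2285, 11^64 ≡ 505, 11^128 ≡ 1240.
151 = 128 + 16 + 4 + 2 + 1, so 11^151 ≡ 1240·225·139·121·11 ≡ 992 (mod 2417).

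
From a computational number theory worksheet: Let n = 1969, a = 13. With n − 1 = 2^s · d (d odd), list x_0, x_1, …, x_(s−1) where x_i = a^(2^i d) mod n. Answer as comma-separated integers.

n − 1 = 1968 = 2^4 · 123, so s = 4 and d = 123.
x_0 = 13^123 mod 1969 = 184.
x_1 = 184^2 mod 1969 = 383.
x_2 = 383^2 mod 1969 = 983.
x_3 = 983^2 mod 1969 = 1479.

184, 383, 983, 1479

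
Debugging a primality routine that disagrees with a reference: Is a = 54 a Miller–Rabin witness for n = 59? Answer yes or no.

n − 1 = 58 = 2^1 · 29, so s = 1 and d = 29.
x_0 = 54^29 mod 59 = 58.
x_0 = 58 ≡ −1, so 54 is not a witness.

no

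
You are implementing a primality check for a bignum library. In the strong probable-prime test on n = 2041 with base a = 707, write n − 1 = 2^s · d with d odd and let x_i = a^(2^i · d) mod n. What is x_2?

287

n − 1 = 2040 = 2^3 · 255, so s = 3 and d = 255.
x_0 = 707^255 mod 2041 = 346.
x_1 = 346^2 mod 2041 = 1338.
x_2 = 1338^2 mod 2041 = 287.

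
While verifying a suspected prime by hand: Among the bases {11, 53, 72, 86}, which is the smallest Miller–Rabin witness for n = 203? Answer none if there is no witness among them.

n − 1 = 202 = 2^1 · 101, so s = 1 and d = 101.
Base 11: x_0 = 11^101 mod 203 = 177. x_0 ∉ {1, 202} and s = 1, so 11 is a Miller–Rabin witness and 203 is composite.
Base 53: x_0 = 53^101 mod 203 = 107. x_0 ∉ {1, 202} and s = 1, so 53 is a Miller–Rabin witness and 203 is composite.
Base 72: x_0 = 72^101 mod 203 = 11. x_0 ∉ {1, 202} and s = 1, so 72 is a Miller–Rabin witness and 203 is composite.
Base 86: x_0 = 86^101 mod 203 = 144. x_0 ∉ {1, 202} and s = 1, so 86 is a Miller–Rabin witness and 203 is composite.
The smallest witness among the given bases is 11.

11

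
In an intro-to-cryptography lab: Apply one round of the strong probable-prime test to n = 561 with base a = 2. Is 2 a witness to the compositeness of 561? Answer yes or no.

n − 1 = 560 = 2^4 · 35, so s = 4 and d = 35.
x_0 = 2^35 mod 561 = 263.
x_0 is neither 1 nor 560, so continue squaring.
x_1 = 263^2 mod 561 = 166.
x_2 = 166^2 mod 561 = 67.
x_3 = 67^2 mod 561 = 1.
x_3 = 1 but x_2 ≠ ±1, a nontrivial square root of 1 — 2 is a witness and 561 is composite.

yes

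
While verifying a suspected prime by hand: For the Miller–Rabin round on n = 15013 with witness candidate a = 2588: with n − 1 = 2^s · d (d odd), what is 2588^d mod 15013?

11832

n − 1 = 15012 = 2^2 · 3753, so s = 2 and d = 3753.
2588^3753 mod 15013 = 11832.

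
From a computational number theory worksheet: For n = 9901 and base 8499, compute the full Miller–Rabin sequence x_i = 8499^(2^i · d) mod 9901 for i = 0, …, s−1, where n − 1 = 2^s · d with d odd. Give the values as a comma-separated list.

1, 1

n − 1 = 9900 = 2^2 · 2475, so s = 2 and d = 2475.
x_0 = 8499^2475 mod 9901 = 1.
x_1 = 1^2 mod 9901 = 1.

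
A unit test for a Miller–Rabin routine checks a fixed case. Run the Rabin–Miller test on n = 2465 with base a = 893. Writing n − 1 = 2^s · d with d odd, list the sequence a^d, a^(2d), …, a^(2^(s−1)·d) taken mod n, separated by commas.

1538, 1509, 1886, 1, 1

n − 1 = 2464 = 2^5 · 77, so s = 5 and d = 77.
x_0 = 893^77 mod 2465 = 1538.
x_1 = 1538^2 mod 2465 = 1509.
x_2 = 1509^2 mod 2465 = 1886.
x_3 = 1886^2 mod 2465 = 1.
x_4 = 1^2 mod 2465 = 1.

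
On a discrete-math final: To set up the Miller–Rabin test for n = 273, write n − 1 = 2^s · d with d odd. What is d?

Halving: 272 → 136 → 68 → 34 → 17; 17 is odd.
So 272 = 2^4 · 17.

17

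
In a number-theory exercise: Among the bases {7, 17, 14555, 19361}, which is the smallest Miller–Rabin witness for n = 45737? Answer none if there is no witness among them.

none

n − 1 = 45736 = 2^3 · 5717, so s = 3 and d = 5717.
Base 7: x_0 = 7^5717 mod 45737 = 2779. x_0 is neither 1 nor 45736, so continue squaring. x_1 = 2779^2 mod 45737 = 39025. x_2 = 39025^2 mod 45737 = 45736. x_2 ≡ −1, so 7 is not a witness.
Base 17: x_0 = 17^5717 mod 45737 = 42958. x_0 is neither 1 nor 45736, so continue squaring. x_1 = 42958^2 mod 45737 = 39025. x_2 = 39025^2 mod 45737 = 45736. x_2 ≡ −1, so 17 is not a witness.
Base 14555: x_0 = 14555^5717 mod 45737 = 8048. x_0 is neither 1 nor 45736, so continue squaring. x_1 = 8048^2 mod 45737 = 6712. x_2 = 6712^2 mod 45737 = 45736. x_2 ≡ −1, so 14555 is not a witness.
Base 19361: x_0 = 19361^5717 mod 45737 = 42958. x_0 is neither 1 nor 45736, so continue squaring. x_1 = 42958^2 mod 45737 = 39025. x_2 = 39025^2 mod 45737 = 45736. x_2 ≡ −1, so 19361 is not a witness.
No listed base is a witness for 45737.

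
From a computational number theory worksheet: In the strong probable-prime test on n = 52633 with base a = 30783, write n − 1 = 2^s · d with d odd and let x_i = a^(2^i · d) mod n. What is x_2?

n − 1 = 52632 = 2^3 · 6579, so s = 3 and d = 6579.
x_0 = 30783^6579 mod 52633 = 22968.
x_1 = 22968^2 mod 52633 = 41098.
x_2 = 41098^2 mod 52633 = 1.

1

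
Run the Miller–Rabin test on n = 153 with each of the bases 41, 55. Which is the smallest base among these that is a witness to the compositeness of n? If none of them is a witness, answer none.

n − 1 = 152 = 2^3 · 19, so s = 3 and d = 19.
Base 41: x_0 = 41^19 mod 153 = 122. x_0 is neither 1 nor 152, so continue squaring. x_1 = 122^2 mod 153 = 43. x_2 = 43^2 mod 153 = 13. Reached i = s−1 = 2 without hitting −1: 41 is a Miller–Rabin witness and 153 is composite.
Base 55: x_0 = 55^19 mod 153 = 64. x_0 is neither 1 nor 152, so continue squaring. x_1 = 64^2 mod 153 = 118. x_2 = 118^2 mod 153 = 1. x_2 = 1 but x_1 ≠ ±1, a nontrivial square root of 1 — 55 is a witness and 153 is composite.
The smallest witness among the given bases is 41.

41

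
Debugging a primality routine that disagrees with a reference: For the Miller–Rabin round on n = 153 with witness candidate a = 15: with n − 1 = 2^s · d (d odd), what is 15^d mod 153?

9

n − 1 = 152 = 2^3 · 19, so s = 3 and d = 19.
Repeated squaring mod 153: 15^1 ≡ 15, 15^2 ≡ 72, 15^4 ≡ 135, 15^8 ≡ 18, 15^16 ≡ 18.
19 = 16 + 2 + 1, so 15^19 ≡ 18·72·15 ≡ 9 (mod 153).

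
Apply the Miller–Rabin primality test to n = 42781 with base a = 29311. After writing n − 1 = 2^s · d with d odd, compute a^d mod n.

40525

n − 1 = 42780 = 2^2 · 10695, so s = 2 and d = 10695.
29311^10695 mod 42781 = 40525.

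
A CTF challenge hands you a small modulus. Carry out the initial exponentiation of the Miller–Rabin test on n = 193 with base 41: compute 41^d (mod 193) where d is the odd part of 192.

20

n − 1 = 192 = 2^6 · 3, so s = 6 and d = 3.
41^3 mod 193 = 20.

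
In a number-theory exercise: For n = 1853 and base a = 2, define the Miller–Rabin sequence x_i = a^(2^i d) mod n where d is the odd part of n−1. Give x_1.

1815

n − 1 = 1852 = 2^2 · 463, so s = 2 and d = 463.
Repeated squaring mod 1853: 2^1 ≡ 2, 2^2 ≡ 4, 2^4 ≡ 16, 2^8 ≡ 256, 2^16 ≡ 681, 2^32 ≡ 511, 2^64 ≡ 1701, 2^128 ≡ 868, 2^256 ≡ 1106.
463 = 256 + 128 + 64 + 8 + 4 + 2 + 1, so 2^463 ≡ 1106·868·1701·256·16·4·2 ≡ 1182 (mod 1853).
x_0 = 1182.
x_1 = 1182^2 mod 1853 = 1815.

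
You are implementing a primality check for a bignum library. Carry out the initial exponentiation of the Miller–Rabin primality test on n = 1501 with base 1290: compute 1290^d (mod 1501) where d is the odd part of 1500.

653

n − 1 = 1500 = 2^2 · 375, so s = 2 and d = 375.
1290^375 mod 1501 = 653.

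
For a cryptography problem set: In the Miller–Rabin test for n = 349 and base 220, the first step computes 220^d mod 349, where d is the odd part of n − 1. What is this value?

n − 1 = 348 = 2^2 · 87, so s = 2 and d = 87.
220^87 mod 349 = 213.

213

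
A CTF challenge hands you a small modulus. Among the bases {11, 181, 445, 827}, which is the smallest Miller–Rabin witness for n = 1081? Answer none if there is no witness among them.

n − 1 = 1080 = 2^3 · 135, so s = 3 and d = 135.
Base 11: x_0 = 11^135 mod 1081 = 1009. x_0 is neither 1 nor 1080, so continue squaring. x_1 = 1009^2 mod 1081 = 860. x_2 = 860^2 mod 1081 = 196. Reached i = s−1 = 2 without hitting −1: 11 is a Miller–Rabin witness and 1081 is composite.
Base 181: x_0 = 181^135 mod 1081 = 433. x_0 is neither 1 nor 1080, so continue squaring. x_1 = 433^2 mod 1081 = 476. x_2 = 476^2 mod 1081 = 647. Reached i = s−1 = 2 without hitting −1: 181 is a Miller–Rabin witness and 1081 is composite.
Base 445: x_0 = 445^135 mod 1081 = 696. x_0 is neither 1 nor 1080, so continue squaring. x_1 = 696^2 mod 1081 = 128. x_2 = 128^2 mod 1081 = 169. Reached i = s−1 = 2 without hitting −1: 445 is a Miller–Rabin witness and 1081 is composite.
Base 827: x_0 = 827^135 mod 1081 = 298. x_0 is neither 1 nor 1080, so continue squaring. x_1 = 298^2 mod 1081 = 162. x_2 = 162^2 mod 1081 = 300. Reached i = s−1 = 2 without hitting −1: 827 is a Miller–Rabin witness and 1081 is composite.
The smallest witness among the given bases is 11.

11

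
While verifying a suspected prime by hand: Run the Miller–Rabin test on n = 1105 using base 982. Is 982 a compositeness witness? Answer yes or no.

no

n − 1 = 1104 = 2^4 · 69, so s = 4 and d = 69.
x_0 = 982^69 mod 1105 = 47.
x_0 is neither 1 nor 1104, so continue squaring.
x_1 = 47^2 mod 1105 = 1104.
x_1 ≡ −1, so 982 is not a witness.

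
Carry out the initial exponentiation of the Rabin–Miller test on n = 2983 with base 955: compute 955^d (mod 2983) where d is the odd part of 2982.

2040

n − 1 = 2982 = 2^1 · 1491, so s = 1 and d = 1491.
955^1491 mod 2983 = 2040.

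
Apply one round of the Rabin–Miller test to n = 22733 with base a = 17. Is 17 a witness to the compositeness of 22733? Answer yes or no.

n − 1 = 22732 = 2^2 · 5683, so s = 2 and d = 5683.
x_0 = 17^5683 mod 22733 = 9927.
x_0 is neither 1 nor 22732, so continue squaring.
x_1 = 9927^2 mod 22733 = 20507.
Reached i = s−1 = 1 without hitting −1: 17 is a Miller–Rabin witness and 22733 is composite.

yes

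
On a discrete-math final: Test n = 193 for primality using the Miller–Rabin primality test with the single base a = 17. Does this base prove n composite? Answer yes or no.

n − 1 = 192 = 2^6 · 3, so s = 6 and d = 3.
x_0 = 17^3 mod 193 = 88.
x_0 is neither 1 nor 192, so continue squaring.
x_1 = 88^2 mod 193 = 24.
x_2 = 24^2 mod 193 = 190.
x_3 = 190^2 mod 193 = 9.
x_4 = 9^2 mod 193 = 81.
x_5 = 81^2 mod 193 = 192.
x_5 ≡ −1, so 17 is not a witness.

no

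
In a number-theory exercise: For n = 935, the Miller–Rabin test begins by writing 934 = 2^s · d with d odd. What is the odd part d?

467

Halving: 934 → 467; 467 is odd.
So 934 = 2^1 · 467.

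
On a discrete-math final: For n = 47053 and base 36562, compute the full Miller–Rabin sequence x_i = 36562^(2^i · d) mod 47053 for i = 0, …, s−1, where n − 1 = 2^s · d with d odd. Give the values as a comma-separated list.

287, 35316

n − 1 = 47052 = 2^2 · 11763, so s = 2 and d = 11763.
x_0 = 36562^11763 mod 47053 = 287.
x_1 = 287^2 mod 47053 = 35316.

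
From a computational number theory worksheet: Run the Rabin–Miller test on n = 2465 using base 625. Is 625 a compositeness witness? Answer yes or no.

yes

n − 1 = 2464 = 2^5 · 77, so s = 5 and d = 77.
By repeated squaring, 625^77 ≡ 30 (mod 2465).
x_0 = 625^77 mod 2465 = 30.
x_0 is neither 1 nor 2464, so continue squaring.
x_1 = 30^2 mod 2465 = 900.
x_2 = 900^2 mod 2465 = 1480.
x_3 = 1480^2 mod 2465 = 1480.
x_4 = 1480^2 mod 2465 = 1480.
Reached i = s−1 = 4 without hitting −1: 625 is a Miller–Rabin witness and 2465 is composite.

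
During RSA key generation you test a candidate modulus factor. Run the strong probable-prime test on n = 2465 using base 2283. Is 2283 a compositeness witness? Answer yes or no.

n − 1 = 2464 = 2^5 · 77, so s = 5 and d = 77.
Repeated squaring mod 2465: 2283^1 ≡ 2283, 2283^2 ≡ 1079, 2283^4 ≡ 761, 2283^8 ≡ 2311, 2283^16 ≡ 1531, 2283^32 ≡ 2211, 2283^64 ≡ 426.
77 = 64 + 8 + 4 + 1, so 2283^77 ≡ 426·2311·761·2283 ≡ 1873 (mod 2465).
x_0 = 2283^77 mod 2465 = 1873.
x_0 is neither 1 nor 2464, so continue squaring.
x_1 = 1873^2 mod 2465 = 434.
x_2 = 434^2 mod 2465 = 1016.
x_3 = 1016^2 mod 2465 = 1886.
x_4 = 1886^2 mod 2465 = 1.
x_4 = 1 but x_3 ≠ ±1, a nontrivial square root of 1 — 2283 is a witness and 2465 is composite.

yes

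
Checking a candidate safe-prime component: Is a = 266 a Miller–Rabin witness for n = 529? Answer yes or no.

no

n − 1 = 528 = 2^4 · 33, so s = 4 and d = 33.
x_0 = 266^33 mod 529 = 1.
x_0 = 1, so 266 is not a witness.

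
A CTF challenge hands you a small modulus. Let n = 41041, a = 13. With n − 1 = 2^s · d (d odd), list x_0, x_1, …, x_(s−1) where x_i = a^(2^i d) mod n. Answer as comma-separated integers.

1924, 8086, 5083, 22100

n − 1 = 41040 = 2^4 · 2565, so s = 4 and d = 2565.
x_0 = 13^2565 mod 41041 = 1924.
x_1 = 1924^2 mod 41041 = 8086.
x_2 = 8086^2 mod 41041 = 5083.
x_3 = 5083^2 mod 41041 = 22100.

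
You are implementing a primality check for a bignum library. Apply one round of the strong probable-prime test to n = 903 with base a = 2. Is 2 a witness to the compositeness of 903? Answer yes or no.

n − 1 = 902 = 2^1 · 451, so s = 1 and d = 451.
Repeated squaring mod 903: 2^1 ≡ 2, 2^2 ≡ 4, 2^4 ≡ 16, 2^8 ≡ 256, 2^16 ≡ 520, 2^32 ≡ 403, 2^64 ≡ 772, 2^128 ≡ 4, 2^256 ≡ 16.
451 = 256 + 128 + 64 + 2 + 1, so 2^451 ≡ 16·4·772·4·2 ≡ 653 (mod 903).
x_0 = 2^451 mod 903 = 653.
x_0 ∉ {1, 902} and s = 1, so 2 is a Miller–Rabin witness and 903 is composite.

yes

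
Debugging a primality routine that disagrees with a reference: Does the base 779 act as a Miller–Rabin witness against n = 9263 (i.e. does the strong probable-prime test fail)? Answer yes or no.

n − 1 = 9262 = 2^1 · 4631, so s = 1 and d = 4631.
x_0 = 779^4631 mod 9263 = 5948.
x_0 ∉ {1, 9262} and s = 1, so 779 is a Miller–Rabin witness and 9263 is composite.

yes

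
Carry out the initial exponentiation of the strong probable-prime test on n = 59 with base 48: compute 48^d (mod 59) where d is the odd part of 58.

n − 1 = 58 = 2^1 · 29, so s = 1 and d = 29.
48^29 mod 59 = 1.

1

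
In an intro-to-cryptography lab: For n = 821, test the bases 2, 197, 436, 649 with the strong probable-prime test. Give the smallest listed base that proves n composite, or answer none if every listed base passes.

none

n − 1 = 820 = 2^2 · 205, so s = 2 and d = 205.
Base 2: x_0 = 2^205 mod 821 = 295. x_0 is neither 1 nor 820, so continue squaring. x_1 = 295^2 mod 821 = 820. x_1 ≡ −1, so 2 is not a witness.
Base 197: x_0 = 197^205 mod 821 = 820. x_0 = 820 ≡ −1, so 197 is not a witness.
Base 436: x_0 = 436^205 mod 821 = 526. x_0 is neither 1 nor 820, so continue squaring. x_1 = 526^2 mod 821 = 820. x_1 ≡ −1, so 436 is not a witness.
Base 649: x_0 = 649^205 mod 821 = 1. x_0 = 1, so 649 is not a witness.
No listed base is a witness for 821.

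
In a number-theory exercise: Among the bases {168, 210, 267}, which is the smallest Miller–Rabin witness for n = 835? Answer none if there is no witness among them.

168

n − 1 = 834 = 2^1 · 417, so s = 1 and d = 417.
Base 168: x_0 = 168^417 mod 835 = 168. x_0 ∉ {1, 834} and s = 1, so 168 is a Miller–Rabin witness and 835 is composite.
Base 210: x_0 = 210^417 mod 835 = 155. x_0 ∉ {1, 834} and s = 1, so 210 is a Miller–Rabin witness and 835 is composite.
Base 267: x_0 = 267^417 mod 835 = 147. x_0 ∉ {1, 834} and s = 1, so 267 is a Miller–Rabin witness and 835 is composite.
The smallest witness among the given bases is 168.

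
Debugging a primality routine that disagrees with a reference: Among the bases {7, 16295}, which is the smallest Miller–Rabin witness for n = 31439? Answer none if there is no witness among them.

7

n − 1 = 31438 = 2^1 · 15719, so s = 1 and d = 15719.
Base 7: x_0 = 7^15719 mod 31439 = 28630. x_0 ∉ {1, 31438} and s = 1, so 7 is a Miller–Rabin witness and 31439 is composite.
Base 16295: x_0 = 16295^15719 mod 31439 = 12412. x_0 ∉ {1, 31438} and s = 1, so 16295 is a Miller–Rabin witness and 31439 is composite.
The smallest witness among the given bases is 7.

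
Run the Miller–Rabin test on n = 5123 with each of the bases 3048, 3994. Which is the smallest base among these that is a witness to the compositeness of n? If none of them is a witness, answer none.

n − 1 = 5122 = 2^1 · 2561, so s = 1 and d = 2561.
Base 3048: x_0 = 3048^2561 mod 5123 = 3227. x_0 ∉ {1, 5122} and s = 1, so 3048 is a Miller–Rabin witness and 5123 is composite.
Base 3994: x_0 = 3994^2561 mod 5123 = 3430. x_0 ∉ {1, 5122} and s = 1, so 3994 is a Miller–Rabin witness and 5123 is composite.
The smallest witness among the given bases is 3048.

3048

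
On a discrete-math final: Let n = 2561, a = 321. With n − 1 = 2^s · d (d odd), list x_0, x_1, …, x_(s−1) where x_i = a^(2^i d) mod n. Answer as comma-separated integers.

n − 1 = 2560 = 2^9 · 5, so s = 9 and d = 5.
x_0 = 321^5 mod 2561 = 1368.
x_1 = 1368^2 mod 2561 = 1894.
x_2 = 1894^2 mod 2561 = 1836.
x_3 = 1836^2 mod 2561 = 620.
x_4 = 620^2 mod 2561 = 250.
x_5 = 250^2 mod 2561 = 1036.
x_6 = 1036^2 mod 2561 = 237.
x_7 = 237^2 mod 2561 = 2388.
x_8 = 2388^2 mod 2561 = 1758.

1368, 1894, 1836, 620, 250, 1036, 237, 2388, 1758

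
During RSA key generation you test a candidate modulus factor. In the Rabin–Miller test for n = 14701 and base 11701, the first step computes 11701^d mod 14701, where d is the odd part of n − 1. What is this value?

3366

n − 1 = 14700 = 2^2 · 3675, so s = 2 and d = 3675.
Repeated squaring mod 14701: 11701^1 ≡ 11701, 11701^2 ≡ 2988, 11701^4 ≡ 4637, 11701^8 ≡ 8907, 11701^16 ≡ 8053, 11701^32 ≡ 4698, 11701^64 ≡ 5003, 11701^128 ≡ 8907, 11701^256 ≡ 8053, 11701^512 ≡ 4698, 11701^1024 ≡ 5003, 11701^2048 ≡ 8907.
3675 = 2048 + 1024 + 512 + 64 + 16 + 8 + 2 + 1, so 11701^3675 ≡ 8907·5003·4698·5003·8053·8907·2988·11701 ≡ 3366 (mod 14701).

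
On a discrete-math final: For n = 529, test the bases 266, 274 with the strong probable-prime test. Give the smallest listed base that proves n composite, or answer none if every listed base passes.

none

n − 1 = 528 = 2^4 · 33, so s = 4 and d = 33.
Base 266: x_0 = 266^33 mod 529 = 1. x_0 = 1, so 266 is not a witness.
Base 274: x_0 = 274^33 mod 529 = 528. x_0 = 528 ≡ −1, so 274 is not a witness.
No listed base is a witness for 529.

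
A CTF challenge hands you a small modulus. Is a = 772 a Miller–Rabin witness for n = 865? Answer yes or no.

no

n − 1 = 864 = 2^5 · 27, so s = 5 and d = 27.
x_0 = 772^27 mod 865 = 93.
x_0 is neither 1 nor 864, so continue squaring.
x_1 = 93^2 mod 865 = 864.
x_1 ≡ −1, so 772 is not a witness.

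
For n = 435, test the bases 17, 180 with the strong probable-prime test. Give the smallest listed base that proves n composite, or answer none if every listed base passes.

17

n − 1 = 434 = 2^1 · 217, so s = 1 and d = 217.
Base 17: x_0 = 17^217 mod 435 = 17. x_0 ∉ {1, 434} and s = 1, so 17 is a Miller–Rabin witness and 435 is composite.
Base 180: x_0 = 180^217 mod 435 = 405. x_0 ∉ {1, 434} and s = 1, so 180 is a Miller–Rabin witness and 435 is composite.
The smallest witness among the given bases is 17.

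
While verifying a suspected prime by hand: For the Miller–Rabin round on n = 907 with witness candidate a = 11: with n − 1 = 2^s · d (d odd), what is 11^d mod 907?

n − 1 = 906 = 2^1 · 453, so s = 1 and d = 453.
Repeated squaring mod 907: 11^1 ≡ 11, 11^2 ≡ 121, 11^4 ≡ 129, 11^8 ≡ 315, 11^16 ≡ 362, 11^32 ≡ 436, 11^64 ≡ 533, 11^128 ≡ 198, 11^256 ≡ 203.
453 = 256 + 128 + 64 + 4 + 1, so 11^453 ≡ 203·198·533·129·11 ≡ 906 (mod 907).

906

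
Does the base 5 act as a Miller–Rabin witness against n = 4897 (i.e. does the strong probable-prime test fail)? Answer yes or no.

n − 1 = 4896 = 2^5 · 153, so s = 5 and d = 153.
x_0 = 5^153 mod 4897 = 163.
x_0 is neither 1 nor 4896, so continue squaring.
x_1 = 163^2 mod 4897 = 2084.
x_2 = 2084^2 mod 4897 = 4314.
x_3 = 4314^2 mod 4897 = 1996.
x_4 = 1996^2 mod 4897 = 2755.
Reached i = s−1 = 4 without hitting −1: 5 is a Miller–Rabin witness and 4897 is composite.

yes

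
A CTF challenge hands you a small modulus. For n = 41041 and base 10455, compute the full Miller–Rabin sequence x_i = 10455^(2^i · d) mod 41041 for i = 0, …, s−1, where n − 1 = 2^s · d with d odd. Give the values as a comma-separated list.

12013, 12013, 12013, 12013

n − 1 = 41040 = 2^4 · 2565, so s = 4 and d = 2565.
x_0 = 10455^2565 mod 41041 = 12013.
x_1 = 12013^2 mod 41041 = 12013.
x_2 = 12013^2 mod 41041 = 12013.
x_3 = 12013^2 mod 41041 = 12013.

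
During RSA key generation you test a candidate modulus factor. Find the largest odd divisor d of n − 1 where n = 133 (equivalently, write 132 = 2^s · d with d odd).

Halving: 132 → 66 → 33; 33 is odd.
So 132 = 2^2 · 33.

33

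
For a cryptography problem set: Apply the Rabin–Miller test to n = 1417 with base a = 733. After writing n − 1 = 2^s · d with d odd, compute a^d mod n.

n − 1 = 1416 = 2^3 · 177, so s = 3 and d = 177.
733^177 mod 1417 = 564.

564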